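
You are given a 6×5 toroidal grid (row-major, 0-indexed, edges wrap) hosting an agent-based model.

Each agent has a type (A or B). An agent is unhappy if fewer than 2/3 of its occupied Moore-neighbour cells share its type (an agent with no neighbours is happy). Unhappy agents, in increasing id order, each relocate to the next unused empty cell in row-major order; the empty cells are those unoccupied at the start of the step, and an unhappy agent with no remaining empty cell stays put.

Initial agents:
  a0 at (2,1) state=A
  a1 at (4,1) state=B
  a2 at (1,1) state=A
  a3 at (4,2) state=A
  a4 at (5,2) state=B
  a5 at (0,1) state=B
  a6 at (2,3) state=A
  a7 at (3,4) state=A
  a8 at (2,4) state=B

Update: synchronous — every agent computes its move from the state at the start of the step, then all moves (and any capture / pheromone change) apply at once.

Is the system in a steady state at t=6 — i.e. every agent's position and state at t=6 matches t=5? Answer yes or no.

no

t=1: a0@(2,1):A a1@(0,0):B a2@(0,2):A a3@(0,3):A a4@(5,2):B a5@(0,4):B a6@(1,0):A a7@(1,2):A a8@(1,3):B
t=2: a0@(2,1):A a1@(0,1):B a2@(1,1):A a3@(1,4):A a4@(2,0):B a5@(2,2):B a6@(2,3):A a7@(1,2):A a8@(2,4):B
t=3: a0@(0,0):A a1@(0,2):B a2@(0,3):A a3@(0,4):A a4@(1,0):B a5@(1,3):B a6@(3,0):A a7@(3,1):A a8@(3,2):B
t=4: a0@(0,1):A a1@(1,1):B a2@(1,2):A a3@(1,4):A a4@(2,0):B a5@(2,1):B a6@(3,0):A a7@(2,2):A a8@(2,3):B
t=5: a0@(0,0):A a1@(0,2):B a2@(0,3):A a3@(0,4):A a4@(1,0):B a5@(1,3):B a6@(2,4):A a7@(3,1):A a8@(3,2):B
t=6: a0@(0,1):A a1@(1,1):B a2@(1,2):A a3@(1,4):A a4@(2,0):B a5@(2,1):B a6@(2,2):A a7@(2,3):A a8@(3,0):B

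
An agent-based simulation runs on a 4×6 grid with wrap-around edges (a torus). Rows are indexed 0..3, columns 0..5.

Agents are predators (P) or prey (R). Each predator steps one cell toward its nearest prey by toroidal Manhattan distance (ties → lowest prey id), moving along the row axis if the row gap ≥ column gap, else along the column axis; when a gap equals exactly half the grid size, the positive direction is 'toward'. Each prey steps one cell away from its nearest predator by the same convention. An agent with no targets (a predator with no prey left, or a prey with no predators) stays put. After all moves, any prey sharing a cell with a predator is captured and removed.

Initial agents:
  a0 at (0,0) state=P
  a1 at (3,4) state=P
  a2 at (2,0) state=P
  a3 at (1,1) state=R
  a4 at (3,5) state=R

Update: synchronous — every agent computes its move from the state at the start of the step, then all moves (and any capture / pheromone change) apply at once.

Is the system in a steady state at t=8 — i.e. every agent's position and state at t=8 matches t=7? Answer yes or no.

t=1: a0@(1,0):P a1@(3,5):P a2@(1,0):P a3@(2,1):R a4@(3,0):R
t=2: a0@(2,0):P a1@(3,0):P a2@(2,0):P a3@(3,1):R a4@(3,1):R
t=3: a0@(3,0):P a1@(3,1):P a2@(3,0):P a3@(3,2):R a4@(3,2):R
t=4: a0@(3,1):P a1@(3,2):P a2@(3,1):P a3@(3,3):R a4@(3,3):R
t=5: a0@(3,2):P a1@(3,3):P a2@(3,2):P a3@(3,4):R a4@(3,4):R
t=6: a0@(3,3):P a1@(3,4):P a2@(3,3):P a3@(3,5):R a4@(3,5):R
t=7: a0@(3,4):P a1@(3,5):P a2@(3,4):P a3@(3,0):R a4@(3,0):R
t=8: a0@(3,5):P a1@(3,0):P a2@(3,5):P a3@(3,1):R a4@(3,1):R

no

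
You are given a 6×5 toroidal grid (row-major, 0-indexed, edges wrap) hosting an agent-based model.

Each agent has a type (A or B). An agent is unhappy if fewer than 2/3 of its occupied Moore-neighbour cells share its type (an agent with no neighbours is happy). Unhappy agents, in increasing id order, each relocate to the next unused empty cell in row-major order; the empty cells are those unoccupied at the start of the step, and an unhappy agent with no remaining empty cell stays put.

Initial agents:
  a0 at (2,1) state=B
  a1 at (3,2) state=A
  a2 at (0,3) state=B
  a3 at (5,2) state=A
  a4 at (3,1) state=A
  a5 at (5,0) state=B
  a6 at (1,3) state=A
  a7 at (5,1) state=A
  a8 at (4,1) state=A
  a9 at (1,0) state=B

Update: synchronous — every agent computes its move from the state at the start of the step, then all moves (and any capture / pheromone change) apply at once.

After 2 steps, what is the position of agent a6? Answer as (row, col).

(1, 4)

t=1: a0@(0,0):B a1@(3,2):A a2@(0,1):B a3@(5,2):A a4@(3,1):A a5@(0,2):B a6@(0,4):A a7@(5,1):A a8@(4,1):A a9@(1,0):B
t=2: a0@(0,3):B a1@(3,2):A a2@(1,1):B a3@(1,2):A a4@(3,1):A a5@(1,3):B a6@(1,4):A a7@(2,0):A a8@(4,1):A a9@(1,0):B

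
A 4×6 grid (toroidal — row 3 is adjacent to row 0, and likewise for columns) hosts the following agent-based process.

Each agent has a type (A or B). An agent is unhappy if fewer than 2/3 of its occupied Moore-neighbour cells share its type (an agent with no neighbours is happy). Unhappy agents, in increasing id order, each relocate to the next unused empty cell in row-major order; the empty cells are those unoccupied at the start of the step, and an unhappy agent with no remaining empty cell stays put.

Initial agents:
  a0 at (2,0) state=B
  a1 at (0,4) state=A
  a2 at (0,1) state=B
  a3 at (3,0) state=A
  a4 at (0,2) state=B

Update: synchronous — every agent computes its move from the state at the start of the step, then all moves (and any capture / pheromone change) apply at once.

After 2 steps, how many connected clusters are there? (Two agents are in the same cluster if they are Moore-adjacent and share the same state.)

t=1: a0@(0,0):B a1@(0,4):A a2@(0,3):B a3@(0,5):A a4@(0,2):B
t=2: a0@(0,1):B a1@(1,0):A a2@(1,1):B a3@(1,2):A a4@(0,2):B

3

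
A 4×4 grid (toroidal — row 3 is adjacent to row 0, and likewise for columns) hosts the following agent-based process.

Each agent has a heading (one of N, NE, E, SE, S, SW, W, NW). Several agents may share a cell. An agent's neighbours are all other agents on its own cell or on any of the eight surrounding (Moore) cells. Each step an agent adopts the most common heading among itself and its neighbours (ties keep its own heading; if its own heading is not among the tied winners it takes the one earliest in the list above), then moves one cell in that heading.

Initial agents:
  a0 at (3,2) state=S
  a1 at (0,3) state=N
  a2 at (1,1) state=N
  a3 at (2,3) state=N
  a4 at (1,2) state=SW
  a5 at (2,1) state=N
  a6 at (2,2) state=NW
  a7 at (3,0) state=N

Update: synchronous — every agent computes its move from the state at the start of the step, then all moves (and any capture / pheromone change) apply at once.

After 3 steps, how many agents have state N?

t=1: a0@(2,2):N a1@(3,3):N a2@(0,1):N a3@(1,3):N a4@(0,2):N a5@(1,1):N a6@(1,2):N a7@(2,0):N
t=2: a0@(1,2):N a1@(2,3):N a2@(3,1):N a3@(0,3):N a4@(3,2):N a5@(0,1):N a6@(0,2):N a7@(1,0):N
t=3: a0@(0,2):N a1@(1,3):N a2@(2,1):N a3@(3,3):N a4@(2,2):N a5@(3,1):N a6@(3,2):N a7@(0,0):N

8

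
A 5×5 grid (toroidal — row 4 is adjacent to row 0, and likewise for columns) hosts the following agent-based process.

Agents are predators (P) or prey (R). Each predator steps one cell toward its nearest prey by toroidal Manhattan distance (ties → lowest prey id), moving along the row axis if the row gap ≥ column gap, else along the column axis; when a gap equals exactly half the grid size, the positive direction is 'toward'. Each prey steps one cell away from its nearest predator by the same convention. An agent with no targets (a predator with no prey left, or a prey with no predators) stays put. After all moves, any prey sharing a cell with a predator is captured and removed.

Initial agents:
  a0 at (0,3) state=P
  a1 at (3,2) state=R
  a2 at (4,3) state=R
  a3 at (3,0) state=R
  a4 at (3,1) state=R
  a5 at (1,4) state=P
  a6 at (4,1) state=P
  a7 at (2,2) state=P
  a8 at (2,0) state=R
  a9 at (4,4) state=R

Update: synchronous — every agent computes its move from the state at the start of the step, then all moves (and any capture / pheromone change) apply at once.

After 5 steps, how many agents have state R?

5

t=1: a0@(4,3):P a1@(4,2):R a2@(3,3):R a3@(2,0):R a4@(2,1):R a5@(2,4):P a6@(3,1):P a7@(3,2):P a8@(3,0):R a9@(3,4):R
t=2: a0@(4,2):P a1@(4,1):R a2@(2,3):R a4@(1,1):R a5@(2,0):P a6@(2,1):P a7@(4,2):P a8@(3,4):R a9@(4,4):R
t=3: a0@(4,1):P a1@(4,0):R a2@(2,2):R a4@(0,1):R a5@(2,4):P a6@(1,1):P a7@(4,1):P a8@(4,4):R a9@(4,0):R
t=4: a0@(4,0):P a1@(4,4):R a2@(2,1):R a4@(1,1):R a5@(2,3):P a6@(0,1):P a7@(4,0):P a8@(4,3):R a9@(4,4):R
t=5: a0@(4,4):P a1@(4,3):R a2@(2,0):R a4@(2,1):R a5@(2,2):P a6@(1,1):P a7@(4,4):P a8@(4,2):R a9@(4,3):R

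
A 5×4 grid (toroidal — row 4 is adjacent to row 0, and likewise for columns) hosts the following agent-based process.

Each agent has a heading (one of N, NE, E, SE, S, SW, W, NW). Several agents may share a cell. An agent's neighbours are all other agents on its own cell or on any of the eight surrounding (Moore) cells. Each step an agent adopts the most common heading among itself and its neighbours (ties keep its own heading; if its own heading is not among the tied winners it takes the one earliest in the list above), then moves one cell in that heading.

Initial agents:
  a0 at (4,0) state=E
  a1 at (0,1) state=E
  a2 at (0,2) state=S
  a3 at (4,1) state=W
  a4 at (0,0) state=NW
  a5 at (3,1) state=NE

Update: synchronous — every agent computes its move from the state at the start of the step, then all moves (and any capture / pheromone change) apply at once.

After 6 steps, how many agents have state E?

t=1: a0@(4,1):E a1@(0,2):E a2@(1,2):S a3@(4,2):E a4@(0,1):E a5@(2,2):NE
t=2: a0@(4,2):E a1@(0,3):E a2@(1,3):E a3@(4,3):E a4@(0,2):E a5@(1,3):NE
t=3: a0@(4,3):E a1@(0,0):E a2@(1,0):E a3@(4,0):E a4@(0,3):E a5@(1,0):E
t=4: a0@(4,0):E a1@(0,1):E a2@(1,1):E a3@(4,1):E a4@(0,0):E a5@(1,1):E
t=5: a0@(4,1):E a1@(0,2):E a2@(1,2):E a3@(4,2):E a4@(0,1):E a5@(1,2):E
t=6: a0@(4,2):E a1@(0,3):E a2@(1,3):E a3@(4,3):E a4@(0,2):E a5@(1,3):E

6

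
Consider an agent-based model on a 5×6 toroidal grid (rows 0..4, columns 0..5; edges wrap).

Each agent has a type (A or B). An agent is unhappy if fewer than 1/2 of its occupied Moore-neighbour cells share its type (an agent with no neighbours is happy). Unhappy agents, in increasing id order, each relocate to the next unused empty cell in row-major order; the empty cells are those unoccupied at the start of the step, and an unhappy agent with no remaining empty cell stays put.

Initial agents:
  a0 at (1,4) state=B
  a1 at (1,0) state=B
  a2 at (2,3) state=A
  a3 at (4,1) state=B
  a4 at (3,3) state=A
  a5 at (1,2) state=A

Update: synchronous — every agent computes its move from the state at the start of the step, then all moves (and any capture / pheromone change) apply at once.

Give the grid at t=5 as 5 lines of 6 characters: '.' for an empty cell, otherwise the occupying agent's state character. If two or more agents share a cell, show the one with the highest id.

t=1: a0@(0,0):B a1@(1,0):B a2@(2,3):A a3@(4,1):B a4@(3,3):A a5@(1,2):A
t=2: (unchanged — steady state)

B.....
B.A...
...A..
...A..
.B....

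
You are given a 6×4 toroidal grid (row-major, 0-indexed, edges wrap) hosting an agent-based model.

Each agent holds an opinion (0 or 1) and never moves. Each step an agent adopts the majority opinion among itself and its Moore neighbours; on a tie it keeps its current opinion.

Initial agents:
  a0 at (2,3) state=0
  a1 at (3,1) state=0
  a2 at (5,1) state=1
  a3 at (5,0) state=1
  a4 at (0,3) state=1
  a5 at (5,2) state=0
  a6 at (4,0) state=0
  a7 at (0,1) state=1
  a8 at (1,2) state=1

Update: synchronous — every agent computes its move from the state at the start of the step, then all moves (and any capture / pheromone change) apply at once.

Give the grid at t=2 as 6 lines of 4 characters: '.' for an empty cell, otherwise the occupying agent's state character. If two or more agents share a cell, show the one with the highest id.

.1.1
..1.
...0
.0..
0...
111.

t=1: a0@(2,3):0 a1@(3,1):0 a2@(5,1):1 a3@(5,0):1 a4@(0,3):1 a5@(5,2):1 a6@(4,0):0 a7@(0,1):1 a8@(1,2):1
t=2: (unchanged — steady state)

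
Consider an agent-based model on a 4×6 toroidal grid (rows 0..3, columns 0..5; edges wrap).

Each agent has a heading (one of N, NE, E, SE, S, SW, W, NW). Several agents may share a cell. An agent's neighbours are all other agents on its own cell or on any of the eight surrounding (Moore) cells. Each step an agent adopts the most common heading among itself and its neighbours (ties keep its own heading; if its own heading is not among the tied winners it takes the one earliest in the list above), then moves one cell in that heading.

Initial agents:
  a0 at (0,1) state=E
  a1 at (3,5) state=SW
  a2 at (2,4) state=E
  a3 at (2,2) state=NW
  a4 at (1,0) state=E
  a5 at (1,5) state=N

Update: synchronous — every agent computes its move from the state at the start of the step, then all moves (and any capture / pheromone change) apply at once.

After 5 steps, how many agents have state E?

t=1: a0@(0,2):E a1@(0,4):SW a2@(2,5):E a3@(1,1):NW a4@(1,1):E a5@(1,0):E
t=2: a0@(0,3):E a1@(1,3):SW a2@(2,0):E a3@(1,2):E a4@(1,2):E a5@(1,1):E
t=3: a0@(0,4):E a1@(1,4):E a2@(2,1):E a3@(1,3):E a4@(1,3):E a5@(1,2):E
t=4: a0@(0,5):E a1@(1,5):E a2@(2,2):E a3@(1,4):E a4@(1,4):E a5@(1,3):E
t=5: a0@(0,0):E a1@(1,0):E a2@(2,3):E a3@(1,5):E a4@(1,5):E a5@(1,4):E

6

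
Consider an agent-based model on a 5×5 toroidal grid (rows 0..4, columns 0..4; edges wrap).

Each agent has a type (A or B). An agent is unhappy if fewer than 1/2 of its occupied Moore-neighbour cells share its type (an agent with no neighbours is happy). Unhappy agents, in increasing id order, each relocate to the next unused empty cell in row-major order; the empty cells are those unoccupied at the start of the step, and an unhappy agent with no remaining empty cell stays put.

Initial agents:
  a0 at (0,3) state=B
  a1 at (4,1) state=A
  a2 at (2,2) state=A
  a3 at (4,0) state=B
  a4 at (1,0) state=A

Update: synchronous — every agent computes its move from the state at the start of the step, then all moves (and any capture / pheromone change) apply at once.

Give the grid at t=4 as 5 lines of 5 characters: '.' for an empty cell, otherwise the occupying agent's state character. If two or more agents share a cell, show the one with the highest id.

A.BB.
A....
..A..
.....
.....

t=1: a0@(0,3):B a1@(0,0):A a2@(2,2):A a3@(0,1):B a4@(1,0):A
t=2: a0@(0,3):B a1@(0,0):A a2@(2,2):A a3@(0,2):B a4@(1,0):A
t=3: (unchanged — steady state)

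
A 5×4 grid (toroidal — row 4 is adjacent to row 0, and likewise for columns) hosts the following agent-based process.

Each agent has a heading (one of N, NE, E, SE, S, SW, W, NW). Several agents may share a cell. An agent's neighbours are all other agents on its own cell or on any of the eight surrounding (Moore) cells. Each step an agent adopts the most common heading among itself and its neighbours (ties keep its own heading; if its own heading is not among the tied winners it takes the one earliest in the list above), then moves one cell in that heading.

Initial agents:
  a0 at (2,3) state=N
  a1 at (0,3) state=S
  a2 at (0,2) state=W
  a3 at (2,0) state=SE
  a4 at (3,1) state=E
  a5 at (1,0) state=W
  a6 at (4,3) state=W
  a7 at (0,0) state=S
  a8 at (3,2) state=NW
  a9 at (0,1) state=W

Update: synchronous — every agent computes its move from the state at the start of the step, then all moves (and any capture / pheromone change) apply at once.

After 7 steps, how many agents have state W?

t=1: a0@(1,3):N a1@(0,2):W a2@(0,1):W a3@(3,1):SE a4@(3,2):E a5@(1,3):W a6@(4,2):W a7@(0,3):W a8@(2,1):NW a9@(0,0):W
t=2: a0@(1,2):W a1@(0,1):W a2@(0,0):W a3@(4,2):SE a4@(3,3):E a5@(1,2):W a6@(4,1):W a7@(0,2):W a8@(1,0):NW a9@(0,3):W
t=3: a0@(1,1):W a1@(0,0):W a2@(0,3):W a3@(4,1):W a4@(3,0):E a5@(1,1):W a6@(4,0):W a7@(0,1):W a8@(1,3):W a9@(0,2):W
t=4: a0@(1,0):W a1@(0,3):W a2@(0,2):W a3@(4,0):W a4@(3,3):W a5@(1,0):W a6@(4,3):W a7@(0,0):W a8@(1,2):W a9@(0,1):W
t=5: a0@(1,3):W a1@(0,2):W a2@(0,1):W a3@(4,3):W a4@(3,2):W a5@(1,3):W a6@(4,2):W a7@(0,3):W a8@(1,1):W a9@(0,0):W
t=6: a0@(1,2):W a1@(0,1):W a2@(0,0):W a3@(4,2):W a4@(3,1):W a5@(1,2):W a6@(4,1):W a7@(0,2):W a8@(1,0):W a9@(0,3):W
t=7: a0@(1,1):W a1@(0,0):W a2@(0,3):W a3@(4,1):W a4@(3,0):W a5@(1,1):W a6@(4,0):W a7@(0,1):W a8@(1,3):W a9@(0,2):W

10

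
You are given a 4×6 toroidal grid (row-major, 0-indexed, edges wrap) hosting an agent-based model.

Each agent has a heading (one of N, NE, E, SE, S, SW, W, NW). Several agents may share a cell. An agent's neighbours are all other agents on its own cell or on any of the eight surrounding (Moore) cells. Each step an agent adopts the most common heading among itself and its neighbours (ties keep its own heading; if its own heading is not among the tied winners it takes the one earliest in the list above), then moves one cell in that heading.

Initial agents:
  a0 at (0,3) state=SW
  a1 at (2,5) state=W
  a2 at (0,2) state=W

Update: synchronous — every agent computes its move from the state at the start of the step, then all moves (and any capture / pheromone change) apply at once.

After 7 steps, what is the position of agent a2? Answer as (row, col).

(0, 1)

t=1: a0@(1,2):SW a1@(2,4):W a2@(0,1):W
t=2: a0@(2,1):SW a1@(2,3):W a2@(0,0):W
t=3: a0@(3,0):SW a1@(2,2):W a2@(0,5):W
t=4: a0@(0,5):SW a1@(2,1):W a2@(0,4):W
t=5: a0@(1,4):SW a1@(2,0):W a2@(0,3):W
t=6: a0@(2,3):SW a1@(2,5):W a2@(0,2):W
t=7: a0@(3,2):SW a1@(2,4):W a2@(0,1):W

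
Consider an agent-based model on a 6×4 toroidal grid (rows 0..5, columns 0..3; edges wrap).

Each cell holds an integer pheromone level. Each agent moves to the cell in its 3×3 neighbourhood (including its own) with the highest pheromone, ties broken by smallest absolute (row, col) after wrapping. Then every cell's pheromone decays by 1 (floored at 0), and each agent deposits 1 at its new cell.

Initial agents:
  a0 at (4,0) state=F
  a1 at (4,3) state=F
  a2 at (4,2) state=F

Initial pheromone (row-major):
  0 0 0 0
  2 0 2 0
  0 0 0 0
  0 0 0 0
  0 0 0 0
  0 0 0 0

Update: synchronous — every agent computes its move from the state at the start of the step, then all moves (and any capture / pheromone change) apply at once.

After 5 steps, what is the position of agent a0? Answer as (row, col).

t=1: a0@(3,0) a1@(3,0) a2@(3,1) | pheromone: 0 0 0 0 / 1 0 1 0 / 0 0 0 0 / 2 1 0 0 / 0 0 0 0 / 0 0 0 0
t=2: a0@(3,0) a1@(3,0) a2@(3,0) | pheromone: 0 0 0 0 / 0 0 0 0 / 0 0 0 0 / 4 0 0 0 / 0 0 0 0 / 0 0 0 0
t=3: a0@(3,0) a1@(3,0) a2@(3,0) | pheromone: 0 0 0 0 / 0 0 0 0 / 0 0 0 0 / 6 0 0 0 / 0 0 0 0 / 0 0 0 0
t=4: a0@(3,0) a1@(3,0) a2@(3,0) | pheromone: 0 0 0 0 / 0 0 0 0 / 0 0 0 0 / 8 0 0 0 / 0 0 0 0 / 0 0 0 0
t=5: a0@(3,0) a1@(3,0) a2@(3,0) | pheromone: 0 0 0 0 / 0 0 0 0 / 0 0 0 0 / 10 0 0 0 / 0 0 0 0 / 0 0 0 0

(3, 0)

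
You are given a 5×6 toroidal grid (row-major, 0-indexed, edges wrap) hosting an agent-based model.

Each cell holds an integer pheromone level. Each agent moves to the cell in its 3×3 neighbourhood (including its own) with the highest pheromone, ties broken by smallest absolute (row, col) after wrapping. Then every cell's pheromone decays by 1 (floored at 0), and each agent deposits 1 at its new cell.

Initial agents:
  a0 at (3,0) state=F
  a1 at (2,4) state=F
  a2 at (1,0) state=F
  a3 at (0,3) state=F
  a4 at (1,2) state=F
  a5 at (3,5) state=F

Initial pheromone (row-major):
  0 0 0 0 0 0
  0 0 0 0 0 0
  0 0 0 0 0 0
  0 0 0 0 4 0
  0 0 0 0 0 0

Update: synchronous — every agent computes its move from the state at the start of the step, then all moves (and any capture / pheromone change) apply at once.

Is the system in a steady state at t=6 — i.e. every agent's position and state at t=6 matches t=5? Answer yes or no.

yes

t=1: a0@(2,0) a1@(3,4) a2@(0,0) a3@(0,2) a4@(0,1) a5@(3,4) | pheromone: 1 1 1 0 0 0 / 0 0 0 0 0 0 / 1 0 0 0 0 0 / 0 0 0 0 5 0 / 0 0 0 0 0 0
t=2: a0@(2,0) a1@(3,4) a2@(0,0) a3@(0,1) a4@(0,0) a5@(3,4) | pheromone: 2 1 0 0 0 0 / 0 0 0 0 0 0 / 1 0 0 0 0 0 / 0 0 0 0 6 0 / 0 0 0 0 0 0
t=3: a0@(2,0) a1@(3,4) a2@(0,0) a3@(0,0) a4@(0,0) a5@(3,4) | pheromone: 4 0 0 0 0 0 / 0 0 0 0 0 0 / 1 0 0 0 0 0 / 0 0 0 0 7 0 / 0 0 0 0 0 0
t=4: a0@(2,0) a1@(3,4) a2@(0,0) a3@(0,0) a4@(0,0) a5@(3,4) | pheromone: 6 0 0 0 0 0 / 0 0 0 0 0 0 / 1 0 0 0 0 0 / 0 0 0 0 8 0 / 0 0 0 0 0 0
t=5: a0@(2,0) a1@(3,4) a2@(0,0) a3@(0,0) a4@(0,0) a5@(3,4) | pheromone: 8 0 0 0 0 0 / 0 0 0 0 0 0 / 1 0 0 0 0 0 / 0 0 0 0 9 0 / 0 0 0 0 0 0
t=6: a0@(2,0) a1@(3,4) a2@(0,0) a3@(0,0) a4@(0,0) a5@(3,4) | pheromone: 10 0 0 0 0 0 / 0 0 0 0 0 0 / 1 0 0 0 0 0 / 0 0 0 0 10 0 / 0 0 0 0 0 0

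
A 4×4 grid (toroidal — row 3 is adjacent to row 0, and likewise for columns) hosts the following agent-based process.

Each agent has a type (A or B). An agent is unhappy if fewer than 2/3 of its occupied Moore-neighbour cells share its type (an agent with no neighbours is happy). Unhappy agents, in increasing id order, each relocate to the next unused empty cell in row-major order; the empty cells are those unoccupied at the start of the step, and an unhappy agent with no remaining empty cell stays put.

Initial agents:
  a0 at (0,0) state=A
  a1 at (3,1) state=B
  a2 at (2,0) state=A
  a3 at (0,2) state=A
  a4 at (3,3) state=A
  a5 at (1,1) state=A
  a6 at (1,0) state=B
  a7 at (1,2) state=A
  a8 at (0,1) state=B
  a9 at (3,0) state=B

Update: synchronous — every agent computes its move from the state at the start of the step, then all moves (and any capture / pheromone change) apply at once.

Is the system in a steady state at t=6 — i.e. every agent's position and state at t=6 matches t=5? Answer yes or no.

no

t=1: a0@(0,3):A a1@(1,3):B a2@(2,1):A a3@(2,2):A a4@(3,3):A a5@(1,1):A a6@(2,3):B a7@(1,2):A a8@(3,2):B a9@(3,0):B
t=2: a0@(0,0):A a1@(0,1):B a2@(0,2):A a3@(1,0):A a4@(2,0):A a5@(1,1):A a6@(3,1):B a7@(1,2):A a8@(3,2):B a9@(3,0):B
t=3: a0@(0,3):A a1@(1,3):B a2@(2,1):A a3@(1,0):A a4@(2,2):A a5@(1,1):A a6@(2,3):B a7@(1,2):A a8@(3,2):B a9@(3,3):B
t=4: a0@(0,0):A a1@(0,1):B a2@(2,1):A a3@(0,2):A a4@(2,0):A a5@(1,1):A a6@(3,0):B a7@(1,2):A a8@(3,1):B a9@(3,3):B
t=5: a0@(0,3):A a1@(1,0):B a2@(1,3):A a3@(2,2):A a4@(2,3):A a5@(1,1):A a6@(3,2):B a7@(1,2):A a8@(3,1):B a9@(3,3):B
t=6: a0@(0,0):A a1@(0,1):B a2@(1,3):A a3@(0,2):A a4@(2,0):A a5@(1,1):A a6@(2,1):B a7@(1,2):A a8@(3,0):B a9@(3,3):B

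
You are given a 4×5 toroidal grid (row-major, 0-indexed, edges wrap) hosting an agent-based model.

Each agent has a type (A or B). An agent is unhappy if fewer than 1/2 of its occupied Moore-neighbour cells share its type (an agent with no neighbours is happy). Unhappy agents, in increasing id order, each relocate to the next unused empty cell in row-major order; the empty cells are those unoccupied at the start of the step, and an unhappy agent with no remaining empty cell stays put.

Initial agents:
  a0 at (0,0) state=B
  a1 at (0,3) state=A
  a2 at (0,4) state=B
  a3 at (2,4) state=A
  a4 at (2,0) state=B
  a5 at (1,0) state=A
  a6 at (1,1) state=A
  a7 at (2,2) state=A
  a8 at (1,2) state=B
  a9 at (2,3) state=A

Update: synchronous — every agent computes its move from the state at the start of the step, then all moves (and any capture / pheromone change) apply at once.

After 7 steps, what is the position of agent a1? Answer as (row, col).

(0, 1)

t=1: a0@(0,1):B a1@(0,2):A a2@(1,3):B a3@(2,4):A a4@(1,4):B a5@(2,1):A a6@(3,0):A a7@(2,2):A a8@(3,1):B a9@(2,3):A
t=2: a0@(0,0):B a1@(0,3):A a2@(0,4):B a3@(2,4):A a4@(1,0):B a5@(2,1):A a6@(3,0):A a7@(2,2):A a8@(1,1):B a9@(2,3):A
t=3: a0@(0,0):B a1@(0,1):A a2@(0,4):B a3@(2,4):A a4@(1,0):B a5@(2,1):A a6@(3,0):A a7@(2,2):A a8@(1,1):B a9@(2,3):A
t=4: a0@(0,0):B a1@(0,2):A a2@(0,4):B a3@(2,4):A a4@(1,0):B a5@(2,1):A a6@(3,0):A a7@(2,2):A a8@(0,3):B a9@(2,3):A
t=5: a0@(0,0):B a1@(0,1):A a2@(0,4):B a3@(2,4):A a4@(1,0):B a5@(2,1):A a6@(3,0):A a7@(2,2):A a8@(0,3):B a9@(2,3):A
t=6: a0@(0,0):B a1@(0,2):A a2@(0,4):B a3@(2,4):A a4@(1,1):B a5@(2,1):A a6@(3,0):A a7@(2,2):A a8@(0,3):B a9@(2,3):A
t=7: a0@(0,0):B a1@(0,1):A a2@(0,4):B a3@(2,4):A a4@(1,0):B a5@(2,1):A a6@(3,0):A a7@(2,2):A a8@(0,3):B a9@(2,3):A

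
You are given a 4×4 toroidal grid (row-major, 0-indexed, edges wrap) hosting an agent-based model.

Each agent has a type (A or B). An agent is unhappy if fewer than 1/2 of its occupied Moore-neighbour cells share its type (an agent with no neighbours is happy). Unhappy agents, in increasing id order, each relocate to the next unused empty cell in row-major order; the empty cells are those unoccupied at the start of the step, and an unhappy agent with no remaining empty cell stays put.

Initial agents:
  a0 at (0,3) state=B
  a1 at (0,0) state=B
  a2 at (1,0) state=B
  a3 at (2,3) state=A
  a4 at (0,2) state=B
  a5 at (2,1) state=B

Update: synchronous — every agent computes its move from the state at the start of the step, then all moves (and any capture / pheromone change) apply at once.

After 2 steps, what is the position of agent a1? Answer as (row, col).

(0, 0)

t=1: a0@(0,3):B a1@(0,0):B a2@(1,0):B a3@(0,1):A a4@(0,2):B a5@(2,1):B
t=2: a0@(0,3):B a1@(0,0):B a2@(1,0):B a3@(1,1):A a4@(0,2):B a5@(2,1):B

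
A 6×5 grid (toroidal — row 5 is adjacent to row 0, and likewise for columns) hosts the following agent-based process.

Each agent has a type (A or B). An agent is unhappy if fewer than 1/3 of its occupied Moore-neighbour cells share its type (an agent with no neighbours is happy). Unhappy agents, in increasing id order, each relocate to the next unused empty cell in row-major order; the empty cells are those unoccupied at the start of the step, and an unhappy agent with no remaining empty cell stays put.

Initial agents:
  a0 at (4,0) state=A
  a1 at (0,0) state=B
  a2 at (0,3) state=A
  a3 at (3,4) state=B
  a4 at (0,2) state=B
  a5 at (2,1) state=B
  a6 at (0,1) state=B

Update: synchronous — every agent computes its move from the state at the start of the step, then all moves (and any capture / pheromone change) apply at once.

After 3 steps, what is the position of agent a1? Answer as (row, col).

t=1: a0@(0,4):A a1@(0,0):B a2@(1,0):A a3@(1,1):B a4@(0,2):B a5@(2,1):B a6@(0,1):B
t=2: a0@(0,4):A a1@(0,0):B a2@(0,3):A a3@(1,1):B a4@(0,2):B a5@(2,1):B a6@(0,1):B
t=3: (unchanged — steady state)

(0, 0)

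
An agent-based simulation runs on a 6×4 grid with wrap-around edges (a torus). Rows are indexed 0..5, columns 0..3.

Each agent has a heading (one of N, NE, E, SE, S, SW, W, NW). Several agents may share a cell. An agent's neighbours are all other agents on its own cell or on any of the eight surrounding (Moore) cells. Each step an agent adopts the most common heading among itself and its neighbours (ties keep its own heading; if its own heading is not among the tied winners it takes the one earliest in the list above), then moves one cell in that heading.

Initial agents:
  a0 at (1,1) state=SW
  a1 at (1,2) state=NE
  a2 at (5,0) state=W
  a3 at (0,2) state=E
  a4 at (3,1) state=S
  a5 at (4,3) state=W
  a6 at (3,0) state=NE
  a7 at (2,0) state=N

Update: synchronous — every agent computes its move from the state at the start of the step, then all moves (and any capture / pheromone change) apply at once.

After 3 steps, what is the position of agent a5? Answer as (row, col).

t=1: a0@(2,0):SW a1@(0,3):NE a2@(5,3):W a3@(0,3):E a4@(4,1):S a5@(4,2):W a6@(2,1):NE a7@(1,0):N
t=2: a0@(3,3):SW a1@(5,0):NE a2@(5,2):W a3@(0,0):E a4@(5,1):S a5@(4,1):W a6@(1,2):NE a7@(0,1):NE
t=3: a0@(4,2):SW a1@(4,1):NE a2@(5,1):W a3@(5,1):NE a4@(4,2):NE a5@(4,0):W a6@(0,3):NE a7@(5,2):NE

(4, 0)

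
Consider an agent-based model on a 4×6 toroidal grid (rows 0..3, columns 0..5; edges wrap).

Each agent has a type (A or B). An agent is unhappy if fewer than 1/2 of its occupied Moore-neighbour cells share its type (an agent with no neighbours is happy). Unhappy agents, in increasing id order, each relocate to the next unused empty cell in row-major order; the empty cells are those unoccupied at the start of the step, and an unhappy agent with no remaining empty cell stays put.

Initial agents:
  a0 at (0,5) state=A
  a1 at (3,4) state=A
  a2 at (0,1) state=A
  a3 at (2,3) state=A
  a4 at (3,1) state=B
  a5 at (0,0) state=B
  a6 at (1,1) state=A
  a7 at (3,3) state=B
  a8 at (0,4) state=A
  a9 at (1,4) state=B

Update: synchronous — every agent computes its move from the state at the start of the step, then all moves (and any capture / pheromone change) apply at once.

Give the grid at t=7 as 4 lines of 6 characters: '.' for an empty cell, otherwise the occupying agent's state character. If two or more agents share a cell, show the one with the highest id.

AB.AAA
.B...A
BB....
....A.

t=1: a0@(0,5):A a1@(3,4):A a2@(0,2):A a3@(0,3):A a4@(3,1):B a5@(1,0):B a6@(1,1):A a7@(1,2):B a8@(0,4):A a9@(1,3):B
t=2: a0@(0,5):A a1@(3,4):A a2@(0,0):A a3@(0,3):A a4@(0,1):B a5@(1,4):B a6@(1,5):A a7@(2,0):B a8@(0,4):A a9@(2,1):B
t=3: a0@(0,5):A a1@(3,4):A a2@(0,0):A a3@(0,3):A a4@(0,2):B a5@(1,0):B a6@(1,5):A a7@(2,0):B a8@(0,4):A a9@(2,1):B
t=4: a0@(0,5):A a1@(3,4):A a2@(0,0):A a3@(0,3):A a4@(0,1):B a5@(1,1):B a6@(1,5):A a7@(2,0):B a8@(0,4):A a9@(2,1):B
t=5: (unchanged — steady state)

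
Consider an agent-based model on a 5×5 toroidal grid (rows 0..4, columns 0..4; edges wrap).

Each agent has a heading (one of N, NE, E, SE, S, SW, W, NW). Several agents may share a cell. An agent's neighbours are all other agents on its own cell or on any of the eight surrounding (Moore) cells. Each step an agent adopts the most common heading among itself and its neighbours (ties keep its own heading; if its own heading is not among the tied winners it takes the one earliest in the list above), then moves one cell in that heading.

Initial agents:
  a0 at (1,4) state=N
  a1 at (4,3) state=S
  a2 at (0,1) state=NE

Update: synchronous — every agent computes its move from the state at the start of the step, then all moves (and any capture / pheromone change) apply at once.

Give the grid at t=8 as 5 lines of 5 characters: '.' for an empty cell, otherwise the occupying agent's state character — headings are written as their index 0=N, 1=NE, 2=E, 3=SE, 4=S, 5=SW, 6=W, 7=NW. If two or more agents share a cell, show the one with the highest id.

.....
.....
...41
....0
.....

t=1: a0@(0,4):N a1@(0,3):S a2@(4,2):NE
t=2: a0@(4,4):N a1@(1,3):S a2@(3,3):NE
t=3: a0@(3,4):N a1@(2,3):S a2@(2,4):NE
t=4: a0@(2,4):N a1@(3,3):S a2@(1,0):NE
t=5: a0@(1,4):N a1@(4,3):S a2@(0,1):NE
t=6: a0@(0,4):N a1@(0,3):S a2@(4,2):NE
t=7: a0@(4,4):N a1@(1,3):S a2@(3,3):NE
t=8: a0@(3,4):N a1@(2,3):S a2@(2,4):NE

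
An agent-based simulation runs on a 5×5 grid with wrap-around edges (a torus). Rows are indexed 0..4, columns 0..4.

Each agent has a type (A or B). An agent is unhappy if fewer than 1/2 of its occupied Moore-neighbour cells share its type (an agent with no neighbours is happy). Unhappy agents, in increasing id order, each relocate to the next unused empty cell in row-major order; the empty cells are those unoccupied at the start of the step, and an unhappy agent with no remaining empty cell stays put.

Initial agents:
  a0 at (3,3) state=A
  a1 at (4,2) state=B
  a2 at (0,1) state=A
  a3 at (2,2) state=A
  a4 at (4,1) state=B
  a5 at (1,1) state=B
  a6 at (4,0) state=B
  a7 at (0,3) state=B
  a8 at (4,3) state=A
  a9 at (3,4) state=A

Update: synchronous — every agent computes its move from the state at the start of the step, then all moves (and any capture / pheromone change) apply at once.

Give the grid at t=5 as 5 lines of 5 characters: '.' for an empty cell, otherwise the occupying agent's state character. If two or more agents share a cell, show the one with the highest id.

B.A.B
BB...
..A..
...AA
.B.A.

t=1: a0@(3,3):A a1@(0,0):B a2@(0,2):A a3@(2,2):A a4@(4,1):B a5@(0,4):B a6@(1,0):B a7@(0,3):B a8@(4,3):A a9@(3,4):A
t=2: a0@(3,3):A a1@(0,0):B a2@(0,1):A a3@(2,2):A a4@(4,1):B a5@(0,4):B a6@(1,0):B a7@(1,1):B a8@(4,3):A a9@(3,4):A
t=3: a0@(3,3):A a1@(0,0):B a2@(0,2):A a3@(2,2):A a4@(4,1):B a5@(0,4):B a6@(1,0):B a7@(1,1):B a8@(4,3):A a9@(3,4):A
t=4: a0@(3,3):A a1@(0,0):B a2@(0,1):A a3@(2,2):A a4@(4,1):B a5@(0,4):B a6@(1,0):B a7@(1,1):B a8@(4,3):A a9@(3,4):A
t=5: a0@(3,3):A a1@(0,0):B a2@(0,2):A a3@(2,2):A a4@(4,1):B a5@(0,4):B a6@(1,0):B a7@(1,1):B a8@(4,3):A a9@(3,4):A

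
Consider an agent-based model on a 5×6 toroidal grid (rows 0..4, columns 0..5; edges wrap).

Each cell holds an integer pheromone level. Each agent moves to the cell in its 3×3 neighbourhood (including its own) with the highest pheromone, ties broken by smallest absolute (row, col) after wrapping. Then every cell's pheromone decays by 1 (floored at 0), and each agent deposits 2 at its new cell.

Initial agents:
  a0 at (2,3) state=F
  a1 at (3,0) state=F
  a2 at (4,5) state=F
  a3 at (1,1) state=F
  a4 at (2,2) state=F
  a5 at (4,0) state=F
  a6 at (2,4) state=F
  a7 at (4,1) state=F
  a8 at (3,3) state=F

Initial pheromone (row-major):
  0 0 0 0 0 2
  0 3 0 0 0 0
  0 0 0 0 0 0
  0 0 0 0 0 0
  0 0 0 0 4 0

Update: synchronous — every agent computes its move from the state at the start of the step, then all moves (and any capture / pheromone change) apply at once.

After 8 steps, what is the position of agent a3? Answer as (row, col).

t=1: a0@(1,2) a1@(2,0) a2@(4,4) a3@(1,1) a4@(1,1) a5@(0,5) a6@(1,3) a7@(0,0) a8@(4,4) | pheromone: 2 0 0 0 0 3 / 0 6 2 2 0 0 / 2 0 0 0 0 0 / 0 0 0 0 0 0 / 0 0 0 0 7 0
t=2: a0@(1,1) a1@(1,1) a2@(4,4) a3@(1,1) a4@(1,1) a5@(4,4) a6@(1,2) a7@(1,1) a8@(4,4) | pheromone: 1 0 0 0 0 2 / 0 15 3 1 0 0 / 1 0 0 0 0 0 / 0 0 0 0 0 0 / 0 0 0 0 12 0
t=3: a0@(1,1) a1@(1,1) a2@(4,4) a3@(1,1) a4@(1,1) a5@(4,4) a6@(1,1) a7@(1,1) a8@(4,4) | pheromone: 0 0 0 0 0 1 / 0 26 2 0 0 0 / 0 0 0 0 0 0 / 0 0 0 0 0 0 / 0 0 0 0 17 0
t=4: a0@(1,1) a1@(1,1) a2@(4,4) a3@(1,1) a4@(1,1) a5@(4,4) a6@(1,1) a7@(1,1) a8@(4,4) | pheromone: 0 0 0 0 0 0 / 0 37 1 0 0 0 / 0 0 0 0 0 0 / 0 0 0 0 0 0 / 0 0 0 0 22 0
t=5: a0@(1,1) a1@(1,1) a2@(4,4) a3@(1,1) a4@(1,1) a5@(4,4) a6@(1,1) a7@(1,1) a8@(4,4) | pheromone: 0 0 0 0 0 0 / 0 48 0 0 0 0 / 0 0 0 0 0 0 / 0 0 0 0 0 0 / 0 0 0 0 27 0
t=6: a0@(1,1) a1@(1,1) a2@(4,4) a3@(1,1) a4@(1,1) a5@(4,4) a6@(1,1) a7@(1,1) a8@(4,4) | pheromone: 0 0 0 0 0 0 / 0 59 0 0 0 0 / 0 0 0 0 0 0 / 0 0 0 0 0 0 / 0 0 0 0 32 0
t=7: a0@(1,1) a1@(1,1) a2@(4,4) a3@(1,1) a4@(1,1) a5@(4,4) a6@(1,1) a7@(1,1) a8@(4,4) | pheromone: 0 0 0 0 0 0 / 0 70 0 0 0 0 / 0 0 0 0 0 0 / 0 0 0 0 0 0 / 0 0 0 0 37 0
t=8: a0@(1,1) a1@(1,1) a2@(4,4) a3@(1,1) a4@(1,1) a5@(4,4) a6@(1,1) a7@(1,1) a8@(4,4) | pheromone: 0 0 0 0 0 0 / 0 81 0 0 0 0 / 0 0 0 0 0 0 / 0 0 0 0 0 0 / 0 0 0 0 42 0

(1, 1)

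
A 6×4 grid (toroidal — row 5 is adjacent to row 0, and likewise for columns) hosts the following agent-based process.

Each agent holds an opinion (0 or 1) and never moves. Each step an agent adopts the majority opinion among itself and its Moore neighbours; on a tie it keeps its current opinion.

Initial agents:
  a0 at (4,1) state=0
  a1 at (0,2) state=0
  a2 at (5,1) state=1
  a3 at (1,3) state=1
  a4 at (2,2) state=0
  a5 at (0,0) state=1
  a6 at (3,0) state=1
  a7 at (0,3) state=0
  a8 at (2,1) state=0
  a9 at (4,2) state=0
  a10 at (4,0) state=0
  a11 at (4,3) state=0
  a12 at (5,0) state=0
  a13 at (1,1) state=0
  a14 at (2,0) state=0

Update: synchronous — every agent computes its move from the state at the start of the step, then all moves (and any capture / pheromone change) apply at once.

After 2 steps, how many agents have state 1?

0

t=1: a0@(4,1):0 a1@(0,2):0 a2@(5,1):0 a3@(1,3):0 a4@(2,2):0 a5@(0,0):1 a6@(3,0):0 a7@(0,3):0 a8@(2,1):0 a9@(4,2):0 a10@(4,0):0 a11@(4,3):0 a12@(5,0):0 a13@(1,1):0 a14@(2,0):0
t=2: a0@(4,1):0 a1@(0,2):0 a2@(5,1):0 a3@(1,3):0 a4@(2,2):0 a5@(0,0):0 a6@(3,0):0 a7@(0,3):0 a8@(2,1):0 a9@(4,2):0 a10@(4,0):0 a11@(4,3):0 a12@(5,0):0 a13@(1,1):0 a14@(2,0):0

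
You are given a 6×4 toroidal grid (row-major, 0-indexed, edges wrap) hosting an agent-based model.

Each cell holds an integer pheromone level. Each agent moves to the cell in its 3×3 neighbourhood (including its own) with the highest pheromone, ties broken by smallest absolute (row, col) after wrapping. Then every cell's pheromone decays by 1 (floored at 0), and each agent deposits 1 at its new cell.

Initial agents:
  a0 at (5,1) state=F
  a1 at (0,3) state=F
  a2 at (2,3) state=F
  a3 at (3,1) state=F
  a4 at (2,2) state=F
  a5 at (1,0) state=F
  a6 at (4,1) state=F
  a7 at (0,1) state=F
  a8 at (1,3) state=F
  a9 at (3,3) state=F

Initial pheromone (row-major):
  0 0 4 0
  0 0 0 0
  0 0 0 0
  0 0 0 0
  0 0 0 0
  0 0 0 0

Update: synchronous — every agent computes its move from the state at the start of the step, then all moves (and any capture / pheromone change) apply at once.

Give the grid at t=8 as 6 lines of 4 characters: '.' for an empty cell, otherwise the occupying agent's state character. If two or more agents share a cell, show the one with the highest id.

t=1: a0@(0,2) a1@(0,2) a2@(1,0) a3@(2,0) a4@(1,1) a5@(0,0) a6@(3,0) a7@(0,2) a8@(0,2) a9@(2,0) | pheromone: 1 0 7 0 / 1 1 0 0 / 2 0 0 0 / 1 0 0 0 / 0 0 0 0 / 0 0 0 0
t=2: a0@(0,2) a1@(0,2) a2@(2,0) a3@(2,0) a4@(0,2) a5@(0,0) a6@(2,0) a7@(0,2) a8@(0,2) a9@(2,0) | pheromone: 1 0 11 0 / 0 0 0 0 / 5 0 0 0 / 0 0 0 0 / 0 0 0 0 / 0 0 0 0
t=3: a0@(0,2) a1@(0,2) a2@(2,0) a3@(2,0) a4@(0,2) a5@(0,0) a6@(2,0) a7@(0,2) a8@(0,2) a9@(2,0) | pheromone: 1 0 15 0 / 0 0 0 0 / 8 0 0 0 / 0 0 0 0 / 0 0 0 0 / 0 0 0 0
t=4: a0@(0,2) a1@(0,2) a2@(2,0) a3@(2,0) a4@(0,2) a5@(0,0) a6@(2,0) a7@(0,2) a8@(0,2) a9@(2,0) | pheromone: 1 0 19 0 / 0 0 0 0 / 11 0 0 0 / 0 0 0 0 / 0 0 0 0 / 0 0 0 0
t=5: a0@(0,2) a1@(0,2) a2@(2,0) a3@(2,0) a4@(0,2) a5@(0,0) a6@(2,0) a7@(0,2) a8@(0,2) a9@(2,0) | pheromone: 1 0 23 0 / 0 0 0 0 / 14 0 0 0 / 0 0 0 0 / 0 0 0 0 / 0 0 0 0
t=6: a0@(0,2) a1@(0,2) a2@(2,0) a3@(2,0) a4@(0,2) a5@(0,0) a6@(2,0) a7@(0,2) a8@(0,2) a9@(2,0) | pheromone: 1 0 27 0 / 0 0 0 0 / 17 0 0 0 / 0 0 0 0 / 0 0 0 0 / 0 0 0 0
t=7: a0@(0,2) a1@(0,2) a2@(2,0) a3@(2,0) a4@(0,2) a5@(0,0) a6@(2,0) a7@(0,2) a8@(0,2) a9@(2,0) | pheromone: 1 0 31 0 / 0 0 0 0 / 20 0 0 0 / 0 0 0 0 / 0 0 0 0 / 0 0 0 0
t=8: a0@(0,2) a1@(0,2) a2@(2,0) a3@(2,0) a4@(0,2) a5@(0,0) a6@(2,0) a7@(0,2) a8@(0,2) a9@(2,0) | pheromone: 1 0 35 0 / 0 0 0 0 / 23 0 0 0 / 0 0 0 0 / 0 0 0 0 / 0 0 0 0

F.F.
....
F...
....
....
....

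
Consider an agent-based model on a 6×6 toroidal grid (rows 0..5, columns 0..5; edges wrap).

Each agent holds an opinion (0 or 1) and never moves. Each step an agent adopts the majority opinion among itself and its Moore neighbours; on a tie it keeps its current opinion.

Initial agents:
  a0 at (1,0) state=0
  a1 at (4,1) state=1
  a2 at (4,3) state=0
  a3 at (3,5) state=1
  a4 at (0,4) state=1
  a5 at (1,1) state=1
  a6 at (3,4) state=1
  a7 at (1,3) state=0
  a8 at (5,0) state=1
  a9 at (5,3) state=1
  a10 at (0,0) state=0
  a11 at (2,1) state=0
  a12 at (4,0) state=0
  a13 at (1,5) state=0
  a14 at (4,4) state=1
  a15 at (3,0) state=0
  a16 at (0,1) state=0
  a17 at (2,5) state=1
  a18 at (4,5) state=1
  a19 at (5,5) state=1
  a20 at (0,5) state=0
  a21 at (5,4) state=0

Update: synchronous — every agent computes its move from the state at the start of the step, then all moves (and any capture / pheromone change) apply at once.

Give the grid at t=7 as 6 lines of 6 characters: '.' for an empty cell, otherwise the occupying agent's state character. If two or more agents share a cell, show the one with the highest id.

t=1: a0@(1,0):0 a1@(4,1):1 a2@(4,3):1 a3@(3,5):1 a4@(0,4):0 a5@(1,1):0 a6@(3,4):1 a7@(1,3):0 a8@(5,0):1 a9@(5,3):1 a10@(0,0):0 a11@(2,1):0 a12@(4,0):1 a13@(1,5):0 a14@(4,4):1 a15@(3,0):1 a16@(0,1):0 a17@(2,5):1 a18@(4,5):1 a19@(5,5):1 a20@(0,5):0 a21@(5,4):1
t=2: (unchanged — steady state)

00..00
00.0.0
.0...1
1...11
11.111
1..111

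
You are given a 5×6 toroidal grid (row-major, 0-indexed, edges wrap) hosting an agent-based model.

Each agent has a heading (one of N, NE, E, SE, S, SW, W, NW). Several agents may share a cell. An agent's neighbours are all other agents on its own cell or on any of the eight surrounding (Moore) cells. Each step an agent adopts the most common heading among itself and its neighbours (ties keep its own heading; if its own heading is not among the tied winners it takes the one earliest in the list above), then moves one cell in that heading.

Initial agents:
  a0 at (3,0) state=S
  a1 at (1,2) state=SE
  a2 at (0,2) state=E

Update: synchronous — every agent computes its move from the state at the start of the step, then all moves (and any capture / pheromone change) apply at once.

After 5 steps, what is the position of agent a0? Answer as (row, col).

(3, 0)

t=1: a0@(4,0):S a1@(2,3):SE a2@(0,3):E
t=2: a0@(0,0):S a1@(3,4):SE a2@(0,4):E
t=3: a0@(1,0):S a1@(4,5):SE a2@(0,5):E
t=4: a0@(2,0):S a1@(0,0):SE a2@(0,0):E
t=5: a0@(3,0):S a1@(1,1):SE a2@(0,1):E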